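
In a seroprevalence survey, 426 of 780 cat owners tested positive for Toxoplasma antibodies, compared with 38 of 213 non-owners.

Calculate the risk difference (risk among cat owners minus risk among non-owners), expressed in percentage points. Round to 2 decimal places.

risk, cat owners = 426/780 = 0.5462
risk, non-owners = 38/213 = 0.1784
risk difference = 0.5462 − 0.1784 = 0.3678 → 36.78 percentage points

36.78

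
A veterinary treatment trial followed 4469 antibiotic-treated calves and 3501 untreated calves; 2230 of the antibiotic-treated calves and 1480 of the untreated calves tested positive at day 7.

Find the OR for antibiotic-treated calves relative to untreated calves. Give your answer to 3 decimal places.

OR = (2230 × 2021) / (2239 × 1480) = 4506830/3313720 ≈ 1.360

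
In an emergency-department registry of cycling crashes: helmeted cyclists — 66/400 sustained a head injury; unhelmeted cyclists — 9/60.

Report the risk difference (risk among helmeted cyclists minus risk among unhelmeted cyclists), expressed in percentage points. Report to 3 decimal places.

risk, helmeted cyclists = 66/400 = 0.1650
risk, unhelmeted cyclists = 9/60 = 0.1500
risk difference = 0.1650 − 0.1500 = 0.0150 → 1.500 percentage points

RD = 1.500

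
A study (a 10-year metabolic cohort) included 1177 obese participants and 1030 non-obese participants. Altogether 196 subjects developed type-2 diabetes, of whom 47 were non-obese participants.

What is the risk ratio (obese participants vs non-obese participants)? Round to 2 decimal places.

RR = 2.77

obese participants with the outcome: 196 − 47 = 149
obese participants without the outcome: 1177 − 149 = 1028
non-obese participants without the outcome: 1030 − 47 = 983
risk, obese participants = 149/1177 = 0.12659
risk, non-obese participants = 47/1030 = 0.04563
RR = 0.12659 / 0.04563 = 2.77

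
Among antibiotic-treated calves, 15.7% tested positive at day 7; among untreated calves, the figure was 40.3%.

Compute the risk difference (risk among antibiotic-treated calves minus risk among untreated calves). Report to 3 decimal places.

risk difference = 0.1570 − 0.4030 = -0.246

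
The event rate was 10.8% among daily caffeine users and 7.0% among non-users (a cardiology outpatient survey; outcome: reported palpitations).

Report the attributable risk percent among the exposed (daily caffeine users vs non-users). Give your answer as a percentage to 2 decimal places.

AR% = (0.1080 − 0.0700) / 0.1080 = 0.3519 → 35.19%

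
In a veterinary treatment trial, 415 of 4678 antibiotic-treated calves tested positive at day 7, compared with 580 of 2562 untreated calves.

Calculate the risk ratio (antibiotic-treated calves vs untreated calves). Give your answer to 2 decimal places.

RR: 0.39

risk, antibiotic-treated calves = 415/4678 = 0.0887
risk, untreated calves = 580/2562 = 0.2264
RR = 0.0887 / 0.2264 = 0.39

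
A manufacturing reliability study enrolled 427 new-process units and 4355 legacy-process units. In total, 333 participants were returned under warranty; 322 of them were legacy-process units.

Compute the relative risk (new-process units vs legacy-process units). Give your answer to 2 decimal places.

RR: 0.35

new-process units with the outcome: 333 − 322 = 11
new-process units without the outcome: 427 − 11 = 416
legacy-process units without the outcome: 4355 − 322 = 4033
risk, new-process units = 11/427 = 0.02576
risk, legacy-process units = 322/4355 = 0.07394
RR = 0.02576 / 0.07394 = 0.35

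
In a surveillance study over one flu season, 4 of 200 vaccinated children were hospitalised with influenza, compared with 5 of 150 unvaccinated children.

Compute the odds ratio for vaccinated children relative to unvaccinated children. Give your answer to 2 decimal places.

OR = (4 × 145) / (196 × 5) = 580/980 ≈ 0.59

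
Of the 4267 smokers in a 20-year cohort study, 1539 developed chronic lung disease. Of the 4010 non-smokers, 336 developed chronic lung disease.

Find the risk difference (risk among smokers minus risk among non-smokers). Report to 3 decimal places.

risk, smokers = 1539/4267 = 0.3607
risk, non-smokers = 336/4010 = 0.0838
risk difference = 0.3607 − 0.0838 = 0.277

0.277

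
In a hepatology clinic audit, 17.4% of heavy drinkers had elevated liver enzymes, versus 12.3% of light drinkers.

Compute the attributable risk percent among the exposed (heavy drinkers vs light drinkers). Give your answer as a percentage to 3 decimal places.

AR% = (0.1740 − 0.1230) / 0.1740 = 0.2931 → 29.310%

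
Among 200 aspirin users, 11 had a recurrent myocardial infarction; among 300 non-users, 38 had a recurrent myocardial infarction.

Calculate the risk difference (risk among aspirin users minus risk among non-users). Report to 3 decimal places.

RD ≈ -0.072

risk, aspirin users = 11/200 = 0.0550
risk, non-users = 38/300 = 0.1267
risk difference = 0.0550 − 0.1267 = -0.072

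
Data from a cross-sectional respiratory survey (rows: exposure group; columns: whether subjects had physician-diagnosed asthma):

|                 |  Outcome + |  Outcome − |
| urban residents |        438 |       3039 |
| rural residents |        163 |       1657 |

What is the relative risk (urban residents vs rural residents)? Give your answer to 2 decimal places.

risk, urban residents = 438/3477 = 0.1260
risk, rural residents = 163/1820 = 0.0896
RR = 0.1260 / 0.0896 = 1.41

RR ≈ 1.41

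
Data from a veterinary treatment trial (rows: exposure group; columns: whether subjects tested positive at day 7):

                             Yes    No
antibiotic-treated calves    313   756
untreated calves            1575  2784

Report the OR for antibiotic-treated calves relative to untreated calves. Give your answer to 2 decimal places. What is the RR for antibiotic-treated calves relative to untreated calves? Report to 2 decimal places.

OR = (313 × 2784) / (756 × 1575) = 871392/1190700 ≈ 0.73
risk, antibiotic-treated calves = 313/1069 = 0.2928
risk, untreated calves = 1575/4359 = 0.3613
RR = 0.2928 / 0.3613 = 0.81

OR = 0.73; RR = 0.81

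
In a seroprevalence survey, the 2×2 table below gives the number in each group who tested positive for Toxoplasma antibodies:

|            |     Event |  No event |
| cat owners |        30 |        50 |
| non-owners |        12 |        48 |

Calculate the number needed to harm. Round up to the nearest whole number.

6

risk, cat owners = 30/80 = 0.375000
risk, non-owners = 12/60 = 0.200000
absolute risk difference = 0.175000
1 / 0.175000 = 5.714 → round up → 6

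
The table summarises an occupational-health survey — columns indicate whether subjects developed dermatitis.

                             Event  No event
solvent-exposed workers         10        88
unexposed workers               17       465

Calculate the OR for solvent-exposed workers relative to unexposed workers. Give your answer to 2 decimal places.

OR = (10 × 465) / (88 × 17) = 4650/1496 ≈ 3.11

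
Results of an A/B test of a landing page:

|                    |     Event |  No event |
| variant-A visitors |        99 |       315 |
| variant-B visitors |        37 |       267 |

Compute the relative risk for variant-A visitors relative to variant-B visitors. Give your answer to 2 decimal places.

risk, variant-A visitors = 99/414 = 0.2391
risk, variant-B visitors = 37/304 = 0.1217
RR = 0.2391 / 0.1217 = 1.96

1.96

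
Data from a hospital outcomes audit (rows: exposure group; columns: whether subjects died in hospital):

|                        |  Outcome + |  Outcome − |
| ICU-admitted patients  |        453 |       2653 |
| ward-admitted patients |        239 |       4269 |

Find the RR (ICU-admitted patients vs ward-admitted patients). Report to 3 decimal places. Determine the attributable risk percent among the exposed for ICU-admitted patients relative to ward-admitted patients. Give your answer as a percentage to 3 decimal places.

risk, ICU-admitted patients = 453/3106 = 0.1458
risk, ward-admitted patients = 239/4508 = 0.0530
RR = 0.1458 / 0.0530 = 2.751
AR% = (0.1458 − 0.0530) / 0.1458 = 0.6365 → 63.649%

RR = 2.751; AR% = 63.649%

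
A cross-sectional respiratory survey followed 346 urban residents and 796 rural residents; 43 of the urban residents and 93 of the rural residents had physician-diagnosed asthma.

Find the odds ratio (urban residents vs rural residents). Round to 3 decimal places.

odds, urban residents = 43/303 = 0.1419
odds, rural residents = 93/703 = 0.1323
OR = 0.1419 / 0.1323 = 1.073

1.073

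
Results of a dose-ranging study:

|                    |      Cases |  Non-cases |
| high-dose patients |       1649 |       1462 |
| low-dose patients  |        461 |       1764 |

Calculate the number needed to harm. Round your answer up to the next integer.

risk, high-dose patients = 1649/3111 = 0.530055
risk, low-dose patients = 461/2225 = 0.207191
absolute risk difference = 0.322864
1 / 0.322864 = 3.097 → round up → 4

4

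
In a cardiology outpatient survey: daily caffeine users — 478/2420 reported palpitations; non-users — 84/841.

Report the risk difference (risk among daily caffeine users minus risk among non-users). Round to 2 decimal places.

risk, daily caffeine users = 478/2420 = 0.1975
risk, non-users = 84/841 = 0.0999
risk difference = 0.1975 − 0.0999 = 0.10

RD: 0.10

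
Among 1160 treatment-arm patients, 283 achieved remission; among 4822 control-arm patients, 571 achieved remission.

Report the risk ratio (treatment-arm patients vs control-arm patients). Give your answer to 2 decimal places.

risk, treatment-arm patients = 283/1160 = 0.2440
risk, control-arm patients = 571/4822 = 0.1184
RR = 0.2440 / 0.1184 = 2.06

RR ≈ 2.06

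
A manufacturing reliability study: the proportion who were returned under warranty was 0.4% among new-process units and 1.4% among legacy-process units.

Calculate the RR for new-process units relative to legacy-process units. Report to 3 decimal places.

RR = 0.00400 / 0.01400 = 0.286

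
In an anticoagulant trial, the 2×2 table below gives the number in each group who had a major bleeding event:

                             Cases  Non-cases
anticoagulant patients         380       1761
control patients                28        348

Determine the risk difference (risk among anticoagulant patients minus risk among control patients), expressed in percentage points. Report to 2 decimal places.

RD ≈ 10.30

risk, anticoagulant patients = 380/2141 = 0.1775
risk, control patients = 28/376 = 0.0745
risk difference = 0.1775 − 0.0745 = 0.1030 → 10.30 percentage points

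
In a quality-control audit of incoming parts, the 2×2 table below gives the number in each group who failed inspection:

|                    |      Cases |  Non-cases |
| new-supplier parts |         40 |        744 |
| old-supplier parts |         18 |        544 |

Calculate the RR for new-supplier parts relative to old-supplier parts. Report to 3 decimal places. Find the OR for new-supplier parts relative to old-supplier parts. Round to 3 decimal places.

risk, new-supplier parts = 40/784 = 0.05102
risk, old-supplier parts = 18/562 = 0.03203
RR = 0.05102 / 0.03203 = 1.593
odds, new-supplier parts = 40/744 = 0.05376
odds, old-supplier parts = 18/544 = 0.03309
OR = 0.05376 / 0.03309 = 1.625

RR = 1.593; OR = 1.625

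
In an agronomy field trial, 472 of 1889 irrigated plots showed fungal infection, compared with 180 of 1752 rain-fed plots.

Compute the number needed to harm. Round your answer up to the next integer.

risk, irrigated plots = 472/1889 = 0.249868
risk, rain-fed plots = 180/1752 = 0.102740
absolute risk difference = 0.147128
1 / 0.147128 = 6.797 → round up → 7

7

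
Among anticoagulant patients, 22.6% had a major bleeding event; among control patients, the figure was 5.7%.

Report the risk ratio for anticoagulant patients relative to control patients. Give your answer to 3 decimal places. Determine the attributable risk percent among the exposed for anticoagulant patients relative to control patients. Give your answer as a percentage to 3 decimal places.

RR = 0.2260 / 0.0570 = 3.965
AR% = (0.2260 − 0.0570) / 0.2260 = 0.7478 → 74.779%

RR = 3.965; AR% = 74.779%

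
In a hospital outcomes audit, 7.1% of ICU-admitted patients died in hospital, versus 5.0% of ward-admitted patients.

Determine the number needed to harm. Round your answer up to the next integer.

absolute risk difference = 0.021000
1 / 0.021000 = 47.619 → round up → 48

48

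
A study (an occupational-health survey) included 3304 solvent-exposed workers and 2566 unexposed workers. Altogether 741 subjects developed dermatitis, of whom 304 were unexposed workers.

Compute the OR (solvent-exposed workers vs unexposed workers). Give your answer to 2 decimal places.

solvent-exposed workers with the outcome: 741 − 304 = 437
solvent-exposed workers without the outcome: 3304 − 437 = 2867
unexposed workers without the outcome: 2566 − 304 = 2262
OR = (437 × 2262) / (2867 × 304) = 988494/871568 ≈ 1.13

1.13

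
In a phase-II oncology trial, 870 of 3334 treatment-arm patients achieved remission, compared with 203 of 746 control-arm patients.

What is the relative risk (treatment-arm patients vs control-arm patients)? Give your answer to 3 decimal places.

risk, treatment-arm patients = 870/3334 = 0.2609
risk, control-arm patients = 203/746 = 0.2721
RR = 0.2609 / 0.2721 = 0.959

RR: 0.959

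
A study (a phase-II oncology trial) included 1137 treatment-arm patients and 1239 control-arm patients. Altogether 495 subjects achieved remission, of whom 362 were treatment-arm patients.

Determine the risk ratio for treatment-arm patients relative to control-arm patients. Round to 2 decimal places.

treatment-arm patients without the outcome: 1137 − 362 = 775
control-arm patients with the outcome: 495 − 362 = 133
control-arm patients without the outcome: 1239 − 133 = 1106
risk, treatment-arm patients = 362/1137 = 0.3184
risk, control-arm patients = 133/1239 = 0.1073
RR = 0.3184 / 0.1073 = 2.97

2.97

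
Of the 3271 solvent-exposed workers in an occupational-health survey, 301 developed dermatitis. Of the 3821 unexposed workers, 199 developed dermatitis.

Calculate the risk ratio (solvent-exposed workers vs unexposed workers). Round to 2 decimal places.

RR = 1.77

risk, solvent-exposed workers = 301/3271 = 0.0920
risk, unexposed workers = 199/3821 = 0.0521
RR = 0.0920 / 0.0521 = 1.77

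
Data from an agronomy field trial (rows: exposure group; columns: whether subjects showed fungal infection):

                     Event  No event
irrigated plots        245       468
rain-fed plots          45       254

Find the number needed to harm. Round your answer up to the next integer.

risk, irrigated plots = 245/713 = 0.343619
risk, rain-fed plots = 45/299 = 0.150502
absolute risk difference = 0.193117
1 / 0.193117 = 5.178 → round up → 6

6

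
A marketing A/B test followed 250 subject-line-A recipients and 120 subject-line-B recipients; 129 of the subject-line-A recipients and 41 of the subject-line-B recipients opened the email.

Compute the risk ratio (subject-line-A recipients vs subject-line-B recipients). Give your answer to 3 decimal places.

1.510

risk, subject-line-A recipients = 129/250 = 0.5160
risk, subject-line-B recipients = 41/120 = 0.3417
RR = 0.5160 / 0.3417 = 1.510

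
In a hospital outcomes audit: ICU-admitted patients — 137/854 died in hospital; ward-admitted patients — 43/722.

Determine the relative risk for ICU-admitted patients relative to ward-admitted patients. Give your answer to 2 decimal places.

RR: 2.69

risk, ICU-admitted patients = 137/854 = 0.1604
risk, ward-admitted patients = 43/722 = 0.0596
RR = 0.1604 / 0.0596 = 2.69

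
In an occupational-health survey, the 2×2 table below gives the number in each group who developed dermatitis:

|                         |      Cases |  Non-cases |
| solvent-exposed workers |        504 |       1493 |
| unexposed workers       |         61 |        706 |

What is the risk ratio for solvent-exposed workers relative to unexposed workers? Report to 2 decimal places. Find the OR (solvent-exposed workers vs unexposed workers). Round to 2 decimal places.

risk, solvent-exposed workers = 504/1997 = 0.2524
risk, unexposed workers = 61/767 = 0.0795
RR = 0.2524 / 0.0795 = 3.17
odds, solvent-exposed workers = 504/1493 = 0.3376
odds, unexposed workers = 61/706 = 0.0864
OR = 0.3376 / 0.0864 = 3.91

RR = 3.17; OR = 3.91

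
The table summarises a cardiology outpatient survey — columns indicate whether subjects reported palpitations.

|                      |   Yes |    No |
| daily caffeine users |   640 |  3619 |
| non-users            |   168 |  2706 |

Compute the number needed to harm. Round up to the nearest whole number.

risk, daily caffeine users = 640/4259 = 0.150270
risk, non-users = 168/2874 = 0.058455
absolute risk difference = 0.091815
1 / 0.091815 = 10.891 → round up → 11

11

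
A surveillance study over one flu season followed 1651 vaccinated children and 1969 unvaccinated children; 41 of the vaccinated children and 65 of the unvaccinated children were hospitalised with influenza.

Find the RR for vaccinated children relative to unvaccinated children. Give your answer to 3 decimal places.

risk, vaccinated children = 41/1651 = 0.02483
risk, unvaccinated children = 65/1969 = 0.03301
RR = 0.02483 / 0.03301 = 0.752

RR ≈ 0.752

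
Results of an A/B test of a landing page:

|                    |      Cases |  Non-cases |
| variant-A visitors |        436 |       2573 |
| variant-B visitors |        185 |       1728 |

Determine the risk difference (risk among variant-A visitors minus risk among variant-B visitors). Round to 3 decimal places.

risk, variant-A visitors = 436/3009 = 0.1449
risk, variant-B visitors = 185/1913 = 0.0967
risk difference = 0.1449 − 0.0967 = 0.048

0.048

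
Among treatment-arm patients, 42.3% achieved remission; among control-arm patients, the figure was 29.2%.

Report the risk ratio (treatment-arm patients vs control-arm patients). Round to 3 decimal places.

RR = 0.4230 / 0.2920 = 1.449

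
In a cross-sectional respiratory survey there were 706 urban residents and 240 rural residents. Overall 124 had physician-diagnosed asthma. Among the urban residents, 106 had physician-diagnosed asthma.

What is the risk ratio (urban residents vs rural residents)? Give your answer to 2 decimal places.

RR ≈ 2.00

urban residents without the outcome: 706 − 106 = 600
rural residents with the outcome: 124 − 106 = 18
rural residents without the outcome: 240 − 18 = 222
risk, urban residents = 106/706 = 0.1501
risk, rural residents = 18/240 = 0.0750
RR = 0.1501 / 0.0750 = 2.00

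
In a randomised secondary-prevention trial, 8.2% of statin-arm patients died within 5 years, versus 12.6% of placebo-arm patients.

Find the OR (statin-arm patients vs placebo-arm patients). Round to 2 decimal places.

0.62

odds, statin-arm patients = 0.0820/0.9180 = 0.0893
odds, placebo-arm patients = 0.1260/0.8740 = 0.1442
OR = 0.0893 / 0.1442 = 0.62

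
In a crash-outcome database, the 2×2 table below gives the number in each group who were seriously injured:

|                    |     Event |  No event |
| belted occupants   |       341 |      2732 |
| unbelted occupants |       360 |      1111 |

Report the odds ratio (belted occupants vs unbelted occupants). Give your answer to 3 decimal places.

odds, belted occupants = 341/2732 = 0.1248
odds, unbelted occupants = 360/1111 = 0.3240
OR = 0.1248 / 0.3240 = 0.385

0.385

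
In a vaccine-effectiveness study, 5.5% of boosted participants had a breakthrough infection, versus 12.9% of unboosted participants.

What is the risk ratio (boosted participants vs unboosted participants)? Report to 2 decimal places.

RR = 0.0550 / 0.1290 = 0.43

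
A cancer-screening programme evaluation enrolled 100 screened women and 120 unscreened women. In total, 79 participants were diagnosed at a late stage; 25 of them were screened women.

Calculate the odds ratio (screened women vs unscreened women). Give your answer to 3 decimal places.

screened women without the outcome: 100 − 25 = 75
unscreened women with the outcome: 79 − 25 = 54
unscreened women without the outcome: 120 − 54 = 66
odds, screened women = 25/75 = 0.3333
odds, unscreened women = 54/66 = 0.8182
OR = 0.3333 / 0.8182 = 0.407

OR = 0.407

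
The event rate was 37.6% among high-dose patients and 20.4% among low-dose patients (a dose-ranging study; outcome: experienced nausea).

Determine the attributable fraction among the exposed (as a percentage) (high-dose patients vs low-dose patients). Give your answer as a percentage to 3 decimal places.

AR% = (0.3760 − 0.2040) / 0.3760 = 0.4574 → 45.745%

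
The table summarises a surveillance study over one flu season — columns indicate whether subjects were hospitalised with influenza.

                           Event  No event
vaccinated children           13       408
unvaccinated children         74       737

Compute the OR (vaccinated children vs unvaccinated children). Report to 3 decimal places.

OR = (13 × 737) / (408 × 74) = 9581/30192 ≈ 0.317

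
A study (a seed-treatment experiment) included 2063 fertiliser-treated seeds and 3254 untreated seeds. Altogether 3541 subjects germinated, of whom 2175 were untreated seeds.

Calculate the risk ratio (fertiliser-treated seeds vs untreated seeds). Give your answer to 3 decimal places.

RR: 0.991

fertiliser-treated seeds with the outcome: 3541 − 2175 = 1366
fertiliser-treated seeds without the outcome: 2063 − 1366 = 697
untreated seeds without the outcome: 3254 − 2175 = 1079
risk, fertiliser-treated seeds = 1366/2063 = 0.6621
risk, untreated seeds = 2175/3254 = 0.6684
RR = 0.6621 / 0.6684 = 0.991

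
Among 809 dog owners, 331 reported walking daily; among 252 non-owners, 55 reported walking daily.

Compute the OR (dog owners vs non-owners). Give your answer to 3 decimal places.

OR ≈ 2.480

odds, dog owners = 331/478 = 0.6925
odds, non-owners = 55/197 = 0.2792
OR = 0.6925 / 0.2792 = 2.480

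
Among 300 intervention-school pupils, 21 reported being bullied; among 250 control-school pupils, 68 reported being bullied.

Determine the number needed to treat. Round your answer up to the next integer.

risk, intervention-school pupils = 21/300 = 0.070000
risk, control-school pupils = 68/250 = 0.272000
absolute risk difference = 0.202000
1 / 0.202000 = 4.950 → round up → 5

NNT: 5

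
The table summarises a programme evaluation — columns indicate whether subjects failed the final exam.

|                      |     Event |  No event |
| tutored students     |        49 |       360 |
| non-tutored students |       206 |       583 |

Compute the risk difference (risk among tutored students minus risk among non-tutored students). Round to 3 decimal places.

-0.141

risk, tutored students = 49/409 = 0.1198
risk, non-tutored students = 206/789 = 0.2611
risk difference = 0.1198 − 0.2611 = -0.141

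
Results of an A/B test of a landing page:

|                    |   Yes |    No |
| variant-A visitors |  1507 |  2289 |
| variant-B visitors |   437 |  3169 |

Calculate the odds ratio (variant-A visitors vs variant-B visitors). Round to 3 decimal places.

4.774

odds, variant-A visitors = 1507/2289 = 0.6584
odds, variant-B visitors = 437/3169 = 0.1379
OR = 0.6584 / 0.1379 = 4.774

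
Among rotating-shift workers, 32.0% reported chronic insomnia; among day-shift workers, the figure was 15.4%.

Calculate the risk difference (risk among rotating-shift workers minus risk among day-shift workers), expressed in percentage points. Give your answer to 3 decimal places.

RD = 16.600

risk difference = 0.3200 − 0.1540 = 0.1660 → 16.600 percentage points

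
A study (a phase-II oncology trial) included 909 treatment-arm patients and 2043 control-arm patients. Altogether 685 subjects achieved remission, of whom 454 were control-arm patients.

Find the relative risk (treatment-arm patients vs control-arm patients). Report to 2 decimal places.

RR = 1.14

treatment-arm patients with the outcome: 685 − 454 = 231
treatment-arm patients without the outcome: 909 − 231 = 678
control-arm patients without the outcome: 2043 − 454 = 1589
risk, treatment-arm patients = 231/909 = 0.2541
risk, control-arm patients = 454/2043 = 0.2222
RR = 0.2541 / 0.2222 = 1.14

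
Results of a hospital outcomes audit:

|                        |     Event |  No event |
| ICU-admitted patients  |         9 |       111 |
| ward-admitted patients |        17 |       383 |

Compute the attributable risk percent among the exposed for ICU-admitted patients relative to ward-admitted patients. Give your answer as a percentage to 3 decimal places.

43.333%

risk, ICU-admitted patients = 9/120 = 0.07500
risk, ward-admitted patients = 17/400 = 0.04250
AR% = (0.07500 − 0.04250) / 0.07500 = 0.4333 → 43.333%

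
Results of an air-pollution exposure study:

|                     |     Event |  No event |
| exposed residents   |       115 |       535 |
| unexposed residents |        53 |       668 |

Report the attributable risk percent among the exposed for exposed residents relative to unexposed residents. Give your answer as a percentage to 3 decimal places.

risk, exposed residents = 115/650 = 0.1769
risk, unexposed residents = 53/721 = 0.0735
AR% = (0.1769 − 0.0735) / 0.1769 = 0.5845 → 58.451%

AR% = 58.451%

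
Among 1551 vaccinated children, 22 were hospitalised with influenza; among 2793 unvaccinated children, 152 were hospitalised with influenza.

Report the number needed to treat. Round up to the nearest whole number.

risk, vaccinated children = 22/1551 = 0.014184
risk, unvaccinated children = 152/2793 = 0.054422
absolute risk difference = 0.040237
1 / 0.040237 = 24.853 → round up → 25

NNT: 25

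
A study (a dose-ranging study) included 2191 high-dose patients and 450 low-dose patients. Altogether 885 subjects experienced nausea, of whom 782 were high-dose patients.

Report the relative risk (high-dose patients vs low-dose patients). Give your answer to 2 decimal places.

1.56

high-dose patients without the outcome: 2191 − 782 = 1409
low-dose patients with the outcome: 885 − 782 = 103
low-dose patients without the outcome: 450 − 103 = 347
risk, high-dose patients = 782/2191 = 0.3569
risk, low-dose patients = 103/450 = 0.2289
RR = 0.3569 / 0.2289 = 1.56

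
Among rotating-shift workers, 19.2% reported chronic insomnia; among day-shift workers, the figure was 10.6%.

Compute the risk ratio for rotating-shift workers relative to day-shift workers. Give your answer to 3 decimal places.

RR = 0.1920 / 0.1060 = 1.811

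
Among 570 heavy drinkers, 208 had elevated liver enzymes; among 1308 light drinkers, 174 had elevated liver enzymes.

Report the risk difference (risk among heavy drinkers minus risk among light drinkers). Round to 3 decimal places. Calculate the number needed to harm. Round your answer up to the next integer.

RD = 0.232; NNH = 5

risk, heavy drinkers = 208/570 = 0.3649
risk, light drinkers = 174/1308 = 0.1330
risk difference = 0.3649 − 0.1330 = 0.232
absolute risk difference = 0.231885
1 / 0.231885 = 4.312 → round up → 5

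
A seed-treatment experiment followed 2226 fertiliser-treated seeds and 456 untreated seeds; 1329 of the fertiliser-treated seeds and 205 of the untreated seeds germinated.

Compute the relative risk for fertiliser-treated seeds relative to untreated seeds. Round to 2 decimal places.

RR ≈ 1.33

risk, fertiliser-treated seeds = 1329/2226 = 0.5970
risk, untreated seeds = 205/456 = 0.4496
RR = 0.5970 / 0.4496 = 1.33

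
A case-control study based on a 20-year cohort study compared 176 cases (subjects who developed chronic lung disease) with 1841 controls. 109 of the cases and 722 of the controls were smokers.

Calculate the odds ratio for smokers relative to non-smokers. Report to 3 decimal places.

odds, smokers = 109/722 = 0.1510
odds, non-smokers = 67/1119 = 0.0599
OR = 0.1510 / 0.0599 = 2.521

2.521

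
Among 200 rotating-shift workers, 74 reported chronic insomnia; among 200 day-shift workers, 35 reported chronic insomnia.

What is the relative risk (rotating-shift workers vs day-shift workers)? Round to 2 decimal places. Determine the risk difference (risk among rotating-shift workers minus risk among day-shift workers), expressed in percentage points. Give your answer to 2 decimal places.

RR = 2.11; RD = 19.50

risk, rotating-shift workers = 74/200 = 0.3700
risk, day-shift workers = 35/200 = 0.1750
RR = 0.3700 / 0.1750 = 2.11
risk difference = 0.3700 − 0.1750 = 0.1950 → 19.50 percentage points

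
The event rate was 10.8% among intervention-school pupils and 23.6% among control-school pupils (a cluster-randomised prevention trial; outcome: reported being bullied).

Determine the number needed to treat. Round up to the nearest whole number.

NNT ≈ 8

absolute risk difference = 0.128000
1 / 0.128000 = 7.812 → round up → 8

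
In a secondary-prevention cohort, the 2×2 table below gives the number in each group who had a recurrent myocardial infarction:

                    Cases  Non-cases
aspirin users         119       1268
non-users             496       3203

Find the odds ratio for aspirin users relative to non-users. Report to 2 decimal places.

OR = 0.61

odds, aspirin users = 119/1268 = 0.0938
odds, non-users = 496/3203 = 0.1549
OR = 0.0938 / 0.1549 = 0.61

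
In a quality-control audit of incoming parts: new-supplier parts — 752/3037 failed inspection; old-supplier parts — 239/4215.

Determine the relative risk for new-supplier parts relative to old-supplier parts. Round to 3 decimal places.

4.367

risk, new-supplier parts = 752/3037 = 0.2476
risk, old-supplier parts = 239/4215 = 0.0567
RR = 0.2476 / 0.0567 = 4.367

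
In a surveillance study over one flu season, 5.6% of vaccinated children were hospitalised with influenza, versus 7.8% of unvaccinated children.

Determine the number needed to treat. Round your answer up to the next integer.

46

absolute risk difference = 0.022000
1 / 0.022000 = 45.455 → round up → 46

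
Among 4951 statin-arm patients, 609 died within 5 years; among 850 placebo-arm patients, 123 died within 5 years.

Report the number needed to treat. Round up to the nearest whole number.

risk, statin-arm patients = 609/4951 = 0.123005
risk, placebo-arm patients = 123/850 = 0.144706
absolute risk difference = 0.021700
1 / 0.021700 = 46.083 → round up → 47

NNT: 47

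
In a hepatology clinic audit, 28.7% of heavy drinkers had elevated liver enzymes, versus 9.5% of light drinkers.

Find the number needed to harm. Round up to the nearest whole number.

absolute risk difference = 0.192000
1 / 0.192000 = 5.208 → round up → 6

NNH = 6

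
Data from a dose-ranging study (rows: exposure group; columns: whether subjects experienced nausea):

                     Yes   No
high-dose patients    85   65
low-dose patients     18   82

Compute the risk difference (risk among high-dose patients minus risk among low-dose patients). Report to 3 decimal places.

risk, high-dose patients = 85/150 = 0.5667
risk, low-dose patients = 18/100 = 0.1800
risk difference = 0.5667 − 0.1800 = 0.387

RD = 0.387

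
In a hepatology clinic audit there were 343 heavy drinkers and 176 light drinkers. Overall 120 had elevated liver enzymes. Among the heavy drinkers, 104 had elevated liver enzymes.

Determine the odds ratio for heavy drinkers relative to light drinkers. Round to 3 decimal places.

heavy drinkers without the outcome: 343 − 104 = 239
light drinkers with the outcome: 120 − 104 = 16
light drinkers without the outcome: 176 − 16 = 160
odds, heavy drinkers = 104/239 = 0.4351
odds, light drinkers = 16/160 = 0.1000
OR = 0.4351 / 0.1000 = 4.351

4.351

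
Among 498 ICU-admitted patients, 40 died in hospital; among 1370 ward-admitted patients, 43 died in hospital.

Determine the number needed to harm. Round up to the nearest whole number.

21

risk, ICU-admitted patients = 40/498 = 0.080321
risk, ward-admitted patients = 43/1370 = 0.031387
absolute risk difference = 0.048934
1 / 0.048934 = 20.436 → round up → 21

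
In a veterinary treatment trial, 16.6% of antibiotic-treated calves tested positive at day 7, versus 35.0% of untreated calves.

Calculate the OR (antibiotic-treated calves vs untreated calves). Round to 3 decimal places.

odds, antibiotic-treated calves = 0.1660/0.8340 = 0.1990
odds, untreated calves = 0.3500/0.6500 = 0.5385
OR = 0.1990 / 0.5385 = 0.370

OR: 0.370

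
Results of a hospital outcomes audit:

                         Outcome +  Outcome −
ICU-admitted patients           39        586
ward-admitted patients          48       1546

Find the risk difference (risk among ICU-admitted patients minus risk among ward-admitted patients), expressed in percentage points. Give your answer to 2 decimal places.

risk, ICU-admitted patients = 39/625 = 0.06240
risk, ward-admitted patients = 48/1594 = 0.03011
risk difference = 0.06240 − 0.03011 = 0.03229 → 3.23 percentage points

3.23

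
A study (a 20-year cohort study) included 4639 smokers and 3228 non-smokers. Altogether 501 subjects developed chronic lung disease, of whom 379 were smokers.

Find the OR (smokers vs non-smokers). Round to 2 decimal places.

2.27

smokers without the outcome: 4639 − 379 = 4260
non-smokers with the outcome: 501 − 379 = 122
non-smokers without the outcome: 3228 − 122 = 3106
OR = (379 × 3106) / (4260 × 122) = 1177174/519720 ≈ 2.27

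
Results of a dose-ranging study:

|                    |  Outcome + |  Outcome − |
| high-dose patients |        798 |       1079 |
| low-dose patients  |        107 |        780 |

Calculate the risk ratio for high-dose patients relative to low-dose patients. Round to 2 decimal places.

3.52

risk, high-dose patients = 798/1877 = 0.4251
risk, low-dose patients = 107/887 = 0.1206
RR = 0.4251 / 0.1206 = 3.52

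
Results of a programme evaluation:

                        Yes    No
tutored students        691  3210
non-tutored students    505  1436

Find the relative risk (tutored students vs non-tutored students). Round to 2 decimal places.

risk, tutored students = 691/3901 = 0.1771
risk, non-tutored students = 505/1941 = 0.2602
RR = 0.1771 / 0.2602 = 0.68

RR = 0.68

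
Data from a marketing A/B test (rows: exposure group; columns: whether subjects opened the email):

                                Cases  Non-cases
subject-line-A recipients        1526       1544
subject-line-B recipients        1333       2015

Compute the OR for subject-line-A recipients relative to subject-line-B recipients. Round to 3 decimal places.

odds, subject-line-A recipients = 1526/1544 = 0.9883
odds, subject-line-B recipients = 1333/2015 = 0.6615
OR = 0.9883 / 0.6615 = 1.494

OR = 1.494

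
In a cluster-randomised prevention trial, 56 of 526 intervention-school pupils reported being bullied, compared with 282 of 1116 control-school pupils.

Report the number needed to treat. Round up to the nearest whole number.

risk, intervention-school pupils = 56/526 = 0.106464
risk, control-school pupils = 282/1116 = 0.252688
absolute risk difference = 0.146224
1 / 0.146224 = 6.839 → round up → 7

NNT ≈ 7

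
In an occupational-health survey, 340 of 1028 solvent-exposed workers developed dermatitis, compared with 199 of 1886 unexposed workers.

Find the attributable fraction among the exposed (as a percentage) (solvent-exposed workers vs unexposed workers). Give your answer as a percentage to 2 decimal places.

risk, solvent-exposed workers = 340/1028 = 0.3307
risk, unexposed workers = 199/1886 = 0.1055
AR% = (0.3307 − 0.1055) / 0.3307 = 0.6810 → 68.10%

68.10%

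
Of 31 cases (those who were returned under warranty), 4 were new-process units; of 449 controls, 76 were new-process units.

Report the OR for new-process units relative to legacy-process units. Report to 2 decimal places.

odds, new-process units = 4/76 = 0.0526
odds, legacy-process units = 27/373 = 0.0724
OR = 0.0526 / 0.0724 = 0.73

0.73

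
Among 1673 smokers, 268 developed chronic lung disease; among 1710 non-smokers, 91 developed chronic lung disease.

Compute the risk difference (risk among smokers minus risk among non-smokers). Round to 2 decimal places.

0.11

risk, smokers = 268/1673 = 0.1602
risk, non-smokers = 91/1710 = 0.0532
risk difference = 0.1602 − 0.0532 = 0.11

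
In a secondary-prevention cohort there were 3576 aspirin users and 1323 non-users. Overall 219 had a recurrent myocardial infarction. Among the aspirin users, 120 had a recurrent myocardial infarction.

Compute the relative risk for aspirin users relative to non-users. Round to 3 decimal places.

aspirin users without the outcome: 3576 − 120 = 3456
non-users with the outcome: 219 − 120 = 99
non-users without the outcome: 1323 − 99 = 1224
risk, aspirin users = 120/3576 = 0.03356
risk, non-users = 99/1323 = 0.07483
RR = 0.03356 / 0.07483 = 0.448

RR ≈ 0.448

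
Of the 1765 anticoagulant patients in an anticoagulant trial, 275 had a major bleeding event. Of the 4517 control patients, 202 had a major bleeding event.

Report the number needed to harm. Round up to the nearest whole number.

NNH ≈ 10

risk, anticoagulant patients = 275/1765 = 0.155807
risk, control patients = 202/4517 = 0.044720
absolute risk difference = 0.111087
1 / 0.111087 = 9.002 → round up → 10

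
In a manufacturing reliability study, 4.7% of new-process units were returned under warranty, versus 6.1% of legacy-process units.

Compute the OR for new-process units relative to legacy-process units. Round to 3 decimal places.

odds, new-process units = 0.04700/0.95300 = 0.04932
odds, legacy-process units = 0.06100/0.93900 = 0.06496
OR = 0.04932 / 0.06496 = 0.759

0.759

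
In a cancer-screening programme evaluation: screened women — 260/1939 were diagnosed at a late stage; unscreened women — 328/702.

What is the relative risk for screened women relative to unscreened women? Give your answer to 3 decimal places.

risk, screened women = 260/1939 = 0.1341
risk, unscreened women = 328/702 = 0.4672
RR = 0.1341 / 0.4672 = 0.287

RR ≈ 0.287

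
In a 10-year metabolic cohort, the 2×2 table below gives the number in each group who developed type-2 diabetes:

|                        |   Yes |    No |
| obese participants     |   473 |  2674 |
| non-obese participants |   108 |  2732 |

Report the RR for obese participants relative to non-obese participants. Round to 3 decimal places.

RR ≈ 3.952

risk, obese participants = 473/3147 = 0.15030
risk, non-obese participants = 108/2840 = 0.03803
RR = 0.15030 / 0.03803 = 3.952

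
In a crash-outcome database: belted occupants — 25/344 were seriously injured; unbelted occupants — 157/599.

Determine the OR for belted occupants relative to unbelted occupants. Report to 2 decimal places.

OR = (25 × 442) / (319 × 157) = 11050/50083 ≈ 0.22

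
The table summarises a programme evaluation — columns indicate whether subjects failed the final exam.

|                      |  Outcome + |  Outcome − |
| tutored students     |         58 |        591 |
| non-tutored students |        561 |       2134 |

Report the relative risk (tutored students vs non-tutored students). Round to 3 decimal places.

risk, tutored students = 58/649 = 0.0894
risk, non-tutored students = 561/2695 = 0.2082
RR = 0.0894 / 0.2082 = 0.429

RR = 0.429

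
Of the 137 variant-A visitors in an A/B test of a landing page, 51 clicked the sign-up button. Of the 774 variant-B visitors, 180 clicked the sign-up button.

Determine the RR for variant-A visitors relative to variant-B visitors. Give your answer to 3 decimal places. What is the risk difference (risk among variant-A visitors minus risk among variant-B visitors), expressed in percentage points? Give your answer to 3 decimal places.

RR = 1.601; RD = 13.970

risk, variant-A visitors = 51/137 = 0.3723
risk, variant-B visitors = 180/774 = 0.2326
RR = 0.3723 / 0.2326 = 1.601
risk difference = 0.3723 − 0.2326 = 0.1397 → 13.970 percentage points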